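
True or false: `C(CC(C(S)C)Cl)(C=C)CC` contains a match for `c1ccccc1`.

The pattern c1ccccc1 describes six aromatic carbons in a ring — a benzene ring.
The closest candidate here is a methyl group (-CH3), but no six-membered all-carbon aromatic ring is present. No other fragment satisfies the full query, so there is no match.

False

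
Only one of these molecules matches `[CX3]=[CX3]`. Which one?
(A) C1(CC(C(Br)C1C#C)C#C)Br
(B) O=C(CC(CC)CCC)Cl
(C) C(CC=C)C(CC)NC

[CX3]=[CX3] describes a non-aromatic C=C double bond between two sp2 carbons (an alkene).
(A) has an ethynyl group (-C#CH) but the C-C bond is a triple bond, not a double bond.
(B) has an ethyl group (-CH2CH3) but its C-C bond is a single bond between CX4 carbons, not CX3=CX3.
(C) contains a vinyl group (-CH=CH2), which satisfies every atom and bond constraint.
So the answer is (C).

C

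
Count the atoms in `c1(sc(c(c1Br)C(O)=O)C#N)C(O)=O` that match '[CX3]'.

The query [CX3] means: C with X3: aliphatic carbon with exactly 3 total connections.
Check the 14 heavy atoms by environment: 1× s (aromatic, X2) → no; 4× c (aromatic, X3) → no; 2× C (X3) → match; 2× O (X1) → no; 2× O (X2) → no; 1× C (X2) → no; 1× N (X1) → no; 1× Br (X1) → no.
That gives 2 matching atoms.

2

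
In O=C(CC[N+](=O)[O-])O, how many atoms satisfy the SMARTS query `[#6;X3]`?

The query [#6;X3] means: any carbon (aromatic or not) with three total connections.
Check the 8 heavy atoms by environment: 2× C (X4) → no; 1× N (charge +1, X3) → no; 1× O (charge -1, X1) → no; 2× O (X1) → no; 1× C (X3) → match; 1× O (X2) → no.
That gives 1 matching atom.

1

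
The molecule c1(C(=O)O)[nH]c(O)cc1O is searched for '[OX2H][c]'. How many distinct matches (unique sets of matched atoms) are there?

2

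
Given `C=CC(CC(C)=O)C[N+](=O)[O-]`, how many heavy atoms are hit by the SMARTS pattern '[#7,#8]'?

The query [#7,#8] means: nitrogen or oxygen (comma = OR).
Check the 11 heavy atoms by environment: 7× C → no; 1× N (charge +1) → match; 1× O (charge -1) → match; 2× O → match.
Summing the matching environments: 1 + 1 + 2 = 4 matching atoms.

4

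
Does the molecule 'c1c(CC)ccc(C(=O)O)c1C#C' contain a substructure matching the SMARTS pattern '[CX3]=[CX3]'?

The pattern [CX3]=[CX3] describes a non-aromatic C=C double bond between two sp2 carbons — an alkene.
The closest candidate here is an ethynyl group (-C#CH), but the C-C bond is a triple bond, not a double bond. No other fragment satisfies the full query, so there is no match.

No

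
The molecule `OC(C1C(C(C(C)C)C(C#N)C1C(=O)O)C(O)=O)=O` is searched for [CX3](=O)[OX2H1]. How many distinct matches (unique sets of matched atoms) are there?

3

[CX3](=O)[OX2H1] is the SMARTS for a carboxylic acid: an sp2 carbon double-bonded to O and single-bonded to an -OH oxygen.
The molecule carries 3 separate instances of a carboxylic acid group (-C(=O)OH) meeting every constraint; each maps to a distinct set of atoms, giving 3 matches.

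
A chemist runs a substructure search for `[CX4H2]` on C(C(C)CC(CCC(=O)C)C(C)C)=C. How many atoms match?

3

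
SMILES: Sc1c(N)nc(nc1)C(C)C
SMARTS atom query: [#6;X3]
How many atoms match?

4

Check the 11 heavy atoms by environment: 2× n (aromatic, X2) → no; 4× c (aromatic, X3) → match; 1× N (X3) → no; 3× C (X4) → no; 1× S (X2) → no.
That gives 4 matching atoms.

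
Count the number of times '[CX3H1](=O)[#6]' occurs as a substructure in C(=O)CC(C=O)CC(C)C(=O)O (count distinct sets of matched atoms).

[CX3H1](=O)[#6] is the SMARTS for an aldehyde: an sp2 carbon with one H, double-bonded to O and single-bonded to carbon.
The molecule carries 2 separate instances of an aldehyde (-CHO) meeting every constraint; each maps to a distinct set of atoms, giving 2 matches.

2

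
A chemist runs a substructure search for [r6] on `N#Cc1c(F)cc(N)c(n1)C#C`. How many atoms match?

The query [r6] means: r6 matches atoms in a six-membered ring.
Check the 12 heavy atoms by environment: 1× n (aromatic, in 6-ring) → match; 5× c (aromatic, in 6-ring) → match; 3× C (acyclic) → no; 2× N (acyclic) → no; 1× F (acyclic) → no.
Summing the matching environments: 1 + 5 = 6 matching atoms.

6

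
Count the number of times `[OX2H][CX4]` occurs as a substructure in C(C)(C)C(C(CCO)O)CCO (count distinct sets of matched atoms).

[OX2H][CX4] is the SMARTS for an aliphatic alcohol: a hydroxyl oxygen bound to an sp3 (X4) carbon.
The molecule carries 3 separate instances of a hydroxyl group (-OH) meeting every constraint; each maps to a distinct set of atoms, giving 3 matches.

3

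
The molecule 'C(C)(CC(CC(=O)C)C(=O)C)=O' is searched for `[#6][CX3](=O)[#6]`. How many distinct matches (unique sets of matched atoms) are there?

3

[#6][CX3](=O)[#6] is the SMARTS for a ketone: a carbonyl carbon (no H) flanked by two carbons.
The molecule carries 3 separate instances of an acetyl/ketone group (-C(=O)CH3) meeting every constraint; each maps to a distinct set of atoms, giving 3 matches.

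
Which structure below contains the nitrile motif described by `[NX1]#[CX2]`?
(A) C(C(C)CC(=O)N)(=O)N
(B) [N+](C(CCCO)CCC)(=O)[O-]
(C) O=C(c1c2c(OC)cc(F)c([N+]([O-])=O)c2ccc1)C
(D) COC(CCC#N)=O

[NX1]#[CX2] describes a nitrogen triple-bonded to a two-connected carbon (a nitrile).
(A) has a primary amide (-C(=O)NH2) but the nitrogen is NX3, not NX1.
(B) has a nitro group (-[N+](=O)[O-]) but there is no C#N triple bond.
(C) has a nitro group (-[N+](=O)[O-]) but there is no C#N triple bond.
(D) contains a nitrile (-C#N), which satisfies every atom and bond constraint.
So the answer is (D).

D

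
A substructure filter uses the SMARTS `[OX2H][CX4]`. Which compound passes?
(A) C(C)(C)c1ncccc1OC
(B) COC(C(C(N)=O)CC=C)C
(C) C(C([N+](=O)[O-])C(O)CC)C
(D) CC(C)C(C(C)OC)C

C

[OX2H][CX4] describes a hydroxyl oxygen bound to an sp3 (X4) carbon (an aliphatic alcohol).
(A) has a methoxy ether (-OCH3) but the oxygen has H0 (ether), not H1.
(B) has a methoxy ether (-OCH3) but the oxygen has H0 (ether), not H1.
(C) contains a hydroxyl group (-OH), which satisfies every atom and bond constraint.
(D) has a methoxy ether (-OCH3) but the oxygen has H0 (ether), not H1.
So the answer is (C).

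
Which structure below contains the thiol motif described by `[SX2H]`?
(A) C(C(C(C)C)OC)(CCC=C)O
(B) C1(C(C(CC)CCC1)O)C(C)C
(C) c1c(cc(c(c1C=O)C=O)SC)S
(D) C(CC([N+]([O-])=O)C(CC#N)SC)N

C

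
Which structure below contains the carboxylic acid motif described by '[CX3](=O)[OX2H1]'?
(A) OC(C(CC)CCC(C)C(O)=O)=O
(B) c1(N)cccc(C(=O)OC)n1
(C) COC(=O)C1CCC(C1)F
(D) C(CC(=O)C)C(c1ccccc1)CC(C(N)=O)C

A

[CX3](=O)[OX2H1] describes an sp2 carbon double-bonded to O and single-bonded to an -OH oxygen (a carboxylic acid).
(A) contains a carboxylic acid group (-C(=O)OH), which satisfies every atom and bond constraint.
(B) has a methyl-ester group (-C(=O)OCH3) but the singly-bonded O has no H (OX2H0, not OX2H1).
(C) has a methyl-ester group (-C(=O)OCH3) but the singly-bonded O has no H (OX2H0, not OX2H1).
(D) has a primary amide (-C(=O)NH2) but the carbonyl is bonded to N, not to an -OH oxygen.
So the answer is (A).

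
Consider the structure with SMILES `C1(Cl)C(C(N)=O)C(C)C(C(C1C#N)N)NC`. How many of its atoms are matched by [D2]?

The query [D2] means: atom with exactly two heavy-atom neighbours.
Check the 16 heavy atoms by environment: 7× C (D3) → no; 1× N (D2) → match; 2× C (D1) → no; 1× Cl (D1) → no; 1× C (D2) → match; 3× N (D1) → no; 1× O (D1) → no.
Summing the matching environments: 1 + 1 = 2 matching atoms.

2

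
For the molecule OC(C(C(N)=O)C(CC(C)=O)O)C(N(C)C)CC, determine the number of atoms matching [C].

The query [C] means: uppercase C matches aliphatic (non-aromatic) carbon only.
Check the 18 heavy atoms by environment: 12× C → match; 4× O → no; 2× N → no.
That gives 12 matching atoms.

12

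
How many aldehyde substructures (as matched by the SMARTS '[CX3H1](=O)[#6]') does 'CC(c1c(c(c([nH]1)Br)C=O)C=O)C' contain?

[CX3H1](=O)[#6] is the SMARTS for an aldehyde: an sp2 carbon with one H, double-bonded to O and single-bonded to carbon.
The molecule carries 2 separate instances of an aldehyde (-CHO) meeting every constraint; each maps to a distinct set of atoms, giving 2 matches.

2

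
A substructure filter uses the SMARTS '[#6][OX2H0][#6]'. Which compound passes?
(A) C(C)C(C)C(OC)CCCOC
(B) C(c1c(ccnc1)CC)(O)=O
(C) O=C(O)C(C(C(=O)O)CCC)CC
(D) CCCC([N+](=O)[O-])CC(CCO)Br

A

[#6][OX2H0][#6] describes an aliphatic oxygen bridging two carbons with no H on the oxygen (an ether).
(A) contains a methoxy ether (-OCH3), which satisfies every atom and bond constraint.
(B) has a carboxylic acid group (-C(=O)OH) but the -OH oxygen has H1; the =O is OX1, not OX2.
(C) has a carboxylic acid group (-C(=O)OH) but the -OH oxygen has H1; the =O is OX1, not OX2.
(D) has a hydroxyl group (-OH) but the oxygen has H1, not H0 bridging two carbons.
So the answer is (A).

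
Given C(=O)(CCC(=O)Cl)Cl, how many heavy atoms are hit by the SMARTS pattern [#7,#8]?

2

Check the 8 heavy atoms by environment: 4× C → no; 2× O → match; 2× Cl → no.
That gives 2 matching atoms.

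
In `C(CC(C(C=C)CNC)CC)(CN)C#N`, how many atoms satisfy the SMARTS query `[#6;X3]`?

2

Check the 15 heavy atoms by environment: 9× C (X4) → no; 2× N (X3) → no; 1× C (X2) → no; 1× N (X1) → no; 2× C (X3) → match.
That gives 2 matching atoms.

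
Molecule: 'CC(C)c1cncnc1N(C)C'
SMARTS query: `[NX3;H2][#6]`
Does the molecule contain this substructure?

No

The pattern [NX3;H2][#6] describes a trivalent nitrogen with two H attached to carbon — a primary amine.
The closest candidate here is a dimethylamino group (-N(CH3)2), but the nitrogen has H0, not H2. No other fragment satisfies the full query, so there is no match.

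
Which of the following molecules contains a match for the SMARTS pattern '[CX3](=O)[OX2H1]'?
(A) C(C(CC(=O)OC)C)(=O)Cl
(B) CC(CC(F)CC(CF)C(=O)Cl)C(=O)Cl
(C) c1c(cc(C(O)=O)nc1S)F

C

[CX3](=O)[OX2H1] describes an sp2 carbon double-bonded to O and single-bonded to an -OH oxygen (a carboxylic acid).
(A) has a methyl-ester group (-C(=O)OCH3) but the singly-bonded O has no H (OX2H0, not OX2H1).
(B) has an acyl chloride (-C(=O)Cl) but the carbonyl is bonded to Cl, not to an -OH oxygen.
(C) contains a carboxylic acid group (-C(=O)OH), which satisfies every atom and bond constraint.
So the answer is (C).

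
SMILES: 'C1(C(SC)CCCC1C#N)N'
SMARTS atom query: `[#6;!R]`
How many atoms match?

2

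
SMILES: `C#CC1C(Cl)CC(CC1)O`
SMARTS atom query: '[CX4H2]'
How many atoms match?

3

The query [CX4H2] means: sp3 carbon (X4) with exactly two hydrogens.
Check the 10 heavy atoms by environment: 3× C (H2, X4) → match; 3× C (H1, X4) → no; 1× Cl (H0, X1) → no; 1× O (H1, X2) → no; 1× C (H0, X2) → no; 1× C (H1, X2) → no.
That gives 3 matching atoms.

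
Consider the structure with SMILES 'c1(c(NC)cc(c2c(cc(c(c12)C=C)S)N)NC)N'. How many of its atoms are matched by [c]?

10

Check the 19 heavy atoms by environment: 10× c (aromatic) → match; 4× N → no; 4× C → no; 1× S → no.
That gives 10 matching atoms.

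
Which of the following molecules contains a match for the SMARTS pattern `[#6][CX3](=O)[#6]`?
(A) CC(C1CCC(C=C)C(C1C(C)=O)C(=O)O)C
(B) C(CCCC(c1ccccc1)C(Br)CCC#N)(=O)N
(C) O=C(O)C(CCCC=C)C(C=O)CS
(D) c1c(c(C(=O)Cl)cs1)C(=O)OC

A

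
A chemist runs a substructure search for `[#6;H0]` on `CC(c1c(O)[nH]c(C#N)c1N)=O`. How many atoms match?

The query [#6;H0] means: any carbon with no attached hydrogen.
Check the 12 heavy atoms by environment: 1× n (aromatic, H1) → no; 4× c (aromatic, H0) → match; 2× C (H0) → match; 1× O (H0) → no; 1× C (H3) → no; 1× O (H1) → no; 1× N (H0) → no; 1× N (H2) → no.
Summing the matching environments: 4 + 2 = 6 matching atoms.

6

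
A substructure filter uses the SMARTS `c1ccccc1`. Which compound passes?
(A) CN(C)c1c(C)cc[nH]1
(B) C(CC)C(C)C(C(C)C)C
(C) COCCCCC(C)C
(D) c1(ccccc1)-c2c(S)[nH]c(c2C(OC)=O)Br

D

c1ccccc1 describes six aromatic carbons in a ring (a benzene ring).
(A) has a methyl group (-CH3) but no six-membered all-carbon aromatic ring is present.
(B) has a methyl group (-CH3) but no six-membered all-carbon aromatic ring is present.
(C) has a methyl group (-CH3) but no six-membered all-carbon aromatic ring is present.
(D) contains a phenyl ring, which satisfies every atom and bond constraint.
So the answer is (D).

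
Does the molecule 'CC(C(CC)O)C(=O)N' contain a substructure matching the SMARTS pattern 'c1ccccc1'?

The pattern c1ccccc1 describes six aromatic carbons in a ring — a benzene ring.
The closest candidate here is a methyl group (-CH3), but no six-membered all-carbon aromatic ring is present. No other fragment satisfies the full query, so there is no match.

No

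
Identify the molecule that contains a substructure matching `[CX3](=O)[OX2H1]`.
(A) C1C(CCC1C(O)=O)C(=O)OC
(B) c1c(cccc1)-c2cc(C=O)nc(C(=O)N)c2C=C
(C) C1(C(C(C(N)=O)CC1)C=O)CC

[CX3](=O)[OX2H1] describes an sp2 carbon double-bonded to O and single-bonded to an -OH oxygen (a carboxylic acid).
(A) contains a carboxylic acid group (-C(=O)OH), which satisfies every atom and bond constraint.
(B) has an aldehyde (-CHO) but there is no singly-bonded oxygen on the carbonyl carbon.
(C) has an aldehyde (-CHO) but there is no singly-bonded oxygen on the carbonyl carbon.
So the answer is (A).

A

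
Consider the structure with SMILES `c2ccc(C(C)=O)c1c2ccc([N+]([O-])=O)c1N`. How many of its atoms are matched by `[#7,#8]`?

The query [#7,#8] means: nitrogen or oxygen (comma = OR).
Check the 17 heavy atoms by environment: 10× c (aromatic) → no; 2× C → no; 2× O → match; 1× N (charge +1) → match; 1× O (charge -1) → match; 1× N → match.
Summing the matching environments: 2 + 1 + 1 + 1 = 5 matching atoms.

5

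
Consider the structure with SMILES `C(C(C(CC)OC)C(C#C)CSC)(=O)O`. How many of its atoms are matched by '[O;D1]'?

2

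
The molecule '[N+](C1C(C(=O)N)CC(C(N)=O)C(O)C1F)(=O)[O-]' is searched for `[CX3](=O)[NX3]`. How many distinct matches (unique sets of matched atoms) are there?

2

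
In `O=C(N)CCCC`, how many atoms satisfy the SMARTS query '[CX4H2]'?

The query [CX4H2] means: sp3 carbon (X4) with exactly two hydrogens.
Check the 7 heavy atoms by environment: 3× C (H2, X4) → match; 1× C (H3, X4) → no; 1× C (H0, X3) → no; 1× O (H0, X1) → no; 1× N (H2, X3) → no.
That gives 3 matching atoms.

3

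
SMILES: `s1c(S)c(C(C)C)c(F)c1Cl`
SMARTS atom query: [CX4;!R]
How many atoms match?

The query [CX4;!R] means: aliphatic carbon with four total connections, not in a ring.
Check the 11 heavy atoms by environment: 1× s (aromatic, X2, in 5-ring) → no; 4× c (aromatic, X3, in 5-ring) → no; 1× Cl (X1, acyclic) → no; 3× C (X4, acyclic) → match; 1× S (X2, acyclic) → no; 1× F (X1, acyclic) → no.
That gives 3 matching atoms.

3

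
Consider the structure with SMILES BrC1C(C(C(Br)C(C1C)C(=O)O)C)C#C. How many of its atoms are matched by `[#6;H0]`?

2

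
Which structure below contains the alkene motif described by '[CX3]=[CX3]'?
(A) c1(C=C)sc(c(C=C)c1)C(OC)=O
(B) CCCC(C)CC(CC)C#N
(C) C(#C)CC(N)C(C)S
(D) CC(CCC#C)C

A

[CX3]=[CX3] describes a non-aromatic C=C double bond between two sp2 carbons (an alkene).
(A) contains a vinyl group (-CH=CH2), which satisfies every atom and bond constraint.
(B) has an ethyl group (-CH2CH3) but its C-C bond is a single bond between CX4 carbons, not CX3=CX3.
(C) has an ethynyl group (-C#CH) but the C-C bond is a triple bond, not a double bond.
(D) has an ethynyl group (-C#CH) but the C-C bond is a triple bond, not a double bond.
So the answer is (A).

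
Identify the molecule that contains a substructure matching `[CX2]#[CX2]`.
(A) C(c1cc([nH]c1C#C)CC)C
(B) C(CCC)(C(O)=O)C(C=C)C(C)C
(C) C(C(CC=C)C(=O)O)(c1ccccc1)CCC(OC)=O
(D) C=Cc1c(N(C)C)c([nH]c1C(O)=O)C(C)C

A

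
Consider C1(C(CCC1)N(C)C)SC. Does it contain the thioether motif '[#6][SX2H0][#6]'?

The pattern [#6][SX2H0][#6] describes an aliphatic sulfur bridging two carbons with no H on the sulfur — a thioether.
The molecule carries a methylthio ether (-SCH3), whose atoms satisfy every constraint of the query, so the pattern matches.

Yes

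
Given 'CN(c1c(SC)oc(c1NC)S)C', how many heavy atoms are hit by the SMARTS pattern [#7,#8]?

3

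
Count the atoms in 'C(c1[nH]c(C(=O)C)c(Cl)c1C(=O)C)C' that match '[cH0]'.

The query [cH0] means: aromatic carbon with no attached hydrogen (substituted or ring-fusion).
Check the 14 heavy atoms by environment: 1× n (aromatic, H1) → no; 4× c (aromatic, H0) → match; 2× C (H0) → no; 2× O (H0) → no; 3× C (H3) → no; 1× Cl (H0) → no; 1× C (H2) → no.
That gives 4 matching atoms.

4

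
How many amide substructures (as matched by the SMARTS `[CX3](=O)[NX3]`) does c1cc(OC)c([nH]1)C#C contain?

[CX3](=O)[NX3] is the SMARTS for an amide: a carbonyl carbon bonded to a trivalent nitrogen.
No fragment in the molecule satisfies every constraint, giving 0 matches.

0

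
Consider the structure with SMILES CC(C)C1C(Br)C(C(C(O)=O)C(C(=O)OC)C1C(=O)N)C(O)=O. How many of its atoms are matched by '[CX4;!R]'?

4

The query [CX4;!R] means: aliphatic carbon with four total connections, not in a ring.
Check the 23 heavy atoms by environment: 6× C (X4, in 6-ring) → no; 4× C (X3, acyclic) → no; 4× O (X1, acyclic) → no; 3× O (X2, acyclic) → no; 4× C (X4, acyclic) → match; 1× N (X3, acyclic) → no; 1× Br (X1, acyclic) → no.
That gives 4 matching atoms.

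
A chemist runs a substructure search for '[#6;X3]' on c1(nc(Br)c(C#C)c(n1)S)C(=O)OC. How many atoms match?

The query [#6;X3] means: any carbon (aromatic or not) with three total connections.
Check the 14 heavy atoms by environment: 2× n (aromatic, X2) → no; 4× c (aromatic, X3) → match; 1× S (X2) → no; 1× C (X3) → match; 1× O (X1) → no; 1× O (X2) → no; 1× C (X4) → no; 1× Br (X1) → no; 2× C (X2) → no.
Summing the matching environments: 4 + 1 = 5 matching atoms.

5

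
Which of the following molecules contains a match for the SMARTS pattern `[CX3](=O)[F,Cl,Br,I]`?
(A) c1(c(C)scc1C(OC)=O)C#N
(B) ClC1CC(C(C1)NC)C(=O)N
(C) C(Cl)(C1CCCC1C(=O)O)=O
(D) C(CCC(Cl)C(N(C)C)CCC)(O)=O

C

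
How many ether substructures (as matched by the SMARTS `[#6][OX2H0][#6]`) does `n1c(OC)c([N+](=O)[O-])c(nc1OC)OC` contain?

[#6][OX2H0][#6] is the SMARTS for an ether: an aliphatic oxygen bridging two carbons with no H on the oxygen.
The molecule carries 3 separate instances of a methoxy ether (-OCH3) meeting every constraint; each maps to a distinct set of atoms, giving 3 matches.

3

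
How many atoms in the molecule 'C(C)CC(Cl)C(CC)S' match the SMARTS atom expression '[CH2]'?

3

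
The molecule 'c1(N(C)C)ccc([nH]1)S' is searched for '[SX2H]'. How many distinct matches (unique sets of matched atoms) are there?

1

[SX2H] is the SMARTS for a thiol: an aliphatic sulfur with two connections, one being H.
Exactly one fragment in the molecule meets all constraints, giving 1 match.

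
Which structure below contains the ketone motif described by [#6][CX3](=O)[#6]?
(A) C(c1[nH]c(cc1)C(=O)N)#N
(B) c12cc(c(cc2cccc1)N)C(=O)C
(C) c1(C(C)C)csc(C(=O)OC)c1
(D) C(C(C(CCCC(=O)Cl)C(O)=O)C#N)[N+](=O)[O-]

B

[#6][CX3](=O)[#6] describes a carbonyl carbon (no H) flanked by two carbons (a ketone).
(A) has a primary amide (-C(=O)NH2) but one neighbour of the carbonyl carbon is N, not C.
(B) contains an acetyl/ketone group (-C(=O)CH3), which satisfies every atom and bond constraint.
(C) has a methyl-ester group (-C(=O)OCH3) but one neighbour of the carbonyl carbon is O, not C.
(D) has a carboxylic acid group (-C(=O)OH) but one neighbour of the carbonyl carbon is O, not C.
So the answer is (B).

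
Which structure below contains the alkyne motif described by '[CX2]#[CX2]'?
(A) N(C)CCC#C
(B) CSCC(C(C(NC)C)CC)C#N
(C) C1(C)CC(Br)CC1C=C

A

[CX2]#[CX2] describes a carbon-carbon triple bond (an alkyne).
(A) contains an ethynyl group (-C#CH), which satisfies every atom and bond constraint.
(B) has a nitrile (-C#N) but the triple bond is C#N, not C#C.
(C) has a vinyl group (-CH=CH2) but the C=C is a double bond; both carbons are CX3, not CX2.
So the answer is (A).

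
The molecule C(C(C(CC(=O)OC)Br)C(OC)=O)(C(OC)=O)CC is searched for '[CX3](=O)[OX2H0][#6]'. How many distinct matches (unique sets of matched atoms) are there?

3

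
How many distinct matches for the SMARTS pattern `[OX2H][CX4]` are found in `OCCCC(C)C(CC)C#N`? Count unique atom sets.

[OX2H][CX4] is the SMARTS for an aliphatic alcohol: a hydroxyl oxygen bound to an sp3 (X4) carbon.
Exactly one fragment in the molecule meets all constraints, giving 1 match.

1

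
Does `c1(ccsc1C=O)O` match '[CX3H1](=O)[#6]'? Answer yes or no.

The pattern [CX3H1](=O)[#6] describes an sp2 carbon with one H, double-bonded to O and single-bonded to carbon — an aldehyde.
The molecule carries an aldehyde (-CHO), whose atoms satisfy every constraint of the query, so the pattern matches.

Yes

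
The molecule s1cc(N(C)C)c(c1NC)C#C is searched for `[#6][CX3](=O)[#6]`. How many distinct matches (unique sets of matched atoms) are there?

0

[#6][CX3](=O)[#6] is the SMARTS for a ketone: a carbonyl carbon (no H) flanked by two carbons.
No fragment in the molecule satisfies every constraint, giving 0 matches.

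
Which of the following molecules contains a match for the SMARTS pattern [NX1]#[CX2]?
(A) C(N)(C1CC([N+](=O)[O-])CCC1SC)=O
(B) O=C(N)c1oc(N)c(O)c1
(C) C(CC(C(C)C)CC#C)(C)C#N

C

[NX1]#[CX2] describes a nitrogen triple-bonded to a two-connected carbon (a nitrile).
(A) has a primary amide (-C(=O)NH2) but the nitrogen is NX3, not NX1.
(B) has a primary amino group (-NH2) but the nitrogen is NX3 (three connections), not NX1 triple-bonded.
(C) contains a nitrile (-C#N), which satisfies every atom and bond constraint.
So the answer is (C).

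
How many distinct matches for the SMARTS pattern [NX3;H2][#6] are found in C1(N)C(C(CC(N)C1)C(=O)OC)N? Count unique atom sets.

3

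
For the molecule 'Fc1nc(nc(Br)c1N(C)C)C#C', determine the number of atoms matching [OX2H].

Check the 13 heavy atoms by environment: 2× n (aromatic, H0, X2) → no; 4× c (aromatic, H0, X3) → no; 1× C (H0, X2) → no; 1× C (H1, X2) → no; 1× F (H0, X1) → no; 1× Br (H0, X1) → no; 1× N (H0, X3) → no; 2× C (H3, X4) → no.
No environment satisfies the query, so 0 matching atoms.

0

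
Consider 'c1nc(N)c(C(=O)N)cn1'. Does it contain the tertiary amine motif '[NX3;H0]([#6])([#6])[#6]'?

The pattern [NX3;H0]([#6])([#6])[#6] describes a trivalent nitrogen with no H, bonded to three carbons — a tertiary amine.
The closest candidate here is a primary amino group (-NH2), but the nitrogen has H2, not H0 with three carbons. No other fragment satisfies the full query, so there is no match.

No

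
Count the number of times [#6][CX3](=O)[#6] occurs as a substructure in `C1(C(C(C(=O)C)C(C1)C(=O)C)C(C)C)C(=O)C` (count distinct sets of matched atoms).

[#6][CX3](=O)[#6] is the SMARTS for a ketone: a carbonyl carbon (no H) flanked by two carbons.
The molecule carries 3 separate instances of an acetyl/ketone group (-C(=O)CH3) meeting every constraint; each maps to a distinct set of atoms, giving 3 matches.

3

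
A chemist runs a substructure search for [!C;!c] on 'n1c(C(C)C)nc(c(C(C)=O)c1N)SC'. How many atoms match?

Check the 15 heavy atoms by environment: 2× n (aromatic) → match; 4× c (aromatic) → no; 6× C → no; 1× S → match; 1× O → match; 1× N → match.
Summing the matching environments: 2 + 1 + 1 + 1 = 5 matching atoms.

5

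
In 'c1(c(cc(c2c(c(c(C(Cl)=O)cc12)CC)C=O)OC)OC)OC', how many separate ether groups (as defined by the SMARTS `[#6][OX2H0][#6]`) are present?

[#6][OX2H0][#6] is the SMARTS for an ether: an aliphatic oxygen bridging two carbons with no H on the oxygen.
The molecule carries 3 separate instances of a methoxy ether (-OCH3) meeting every constraint; each maps to a distinct set of atoms, giving 3 matches.

3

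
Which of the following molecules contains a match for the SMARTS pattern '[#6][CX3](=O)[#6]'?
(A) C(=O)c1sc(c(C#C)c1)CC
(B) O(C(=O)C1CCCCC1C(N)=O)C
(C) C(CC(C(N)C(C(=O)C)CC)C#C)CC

[#6][CX3](=O)[#6] describes a carbonyl carbon (no H) flanked by two carbons (a ketone).
(A) has an aldehyde (-CHO) but the carbonyl carbon has H1, so it is not flanked by two carbons.
(B) has a methyl-ester group (-C(=O)OCH3) but one neighbour of the carbonyl carbon is O, not C.
(C) contains an acetyl/ketone group (-C(=O)CH3), which satisfies every atom and bond constraint.
So the answer is (C).

C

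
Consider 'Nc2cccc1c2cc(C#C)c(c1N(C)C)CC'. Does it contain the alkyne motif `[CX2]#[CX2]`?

Yes

The pattern [CX2]#[CX2] describes a carbon-carbon triple bond — an alkyne.
The molecule carries an ethynyl group (-C#CH), whose atoms satisfy every constraint of the query, so the pattern matches.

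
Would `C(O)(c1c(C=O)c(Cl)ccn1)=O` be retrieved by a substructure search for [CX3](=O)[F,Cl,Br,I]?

No

The pattern [CX3](=O)[F,Cl,Br,I] describes a carbonyl carbon bonded to a halogen — an acyl halide.
The closest candidate here is a chloro substituent, but the Cl is not on a carbonyl carbon. No other fragment satisfies the full query, so there is no match.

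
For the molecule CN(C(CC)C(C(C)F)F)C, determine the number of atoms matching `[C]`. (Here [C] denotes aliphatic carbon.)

The query [C] means: uppercase C matches aliphatic (non-aromatic) carbon only.
Check the 11 heavy atoms by environment: 8× C → match; 2× F → no; 1× N → no.
That gives 8 matching atoms.

8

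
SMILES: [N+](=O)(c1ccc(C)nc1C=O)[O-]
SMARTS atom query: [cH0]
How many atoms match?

3

The query [cH0] means: aromatic carbon with no attached hydrogen (substituted or ring-fusion).
Check the 12 heavy atoms by environment: 1× n (aromatic, H0) → no; 3× c (aromatic, H0) → match; 2× c (aromatic, H1) → no; 1× C (H1) → no; 2× O (H0) → no; 1× N (charge +1, H0) → no; 1× O (charge -1, H0) → no; 1× C (H3) → no.
That gives 3 matching atoms.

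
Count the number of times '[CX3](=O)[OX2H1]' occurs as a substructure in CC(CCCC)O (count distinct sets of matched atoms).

0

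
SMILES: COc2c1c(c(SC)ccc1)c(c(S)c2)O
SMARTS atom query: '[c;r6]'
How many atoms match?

10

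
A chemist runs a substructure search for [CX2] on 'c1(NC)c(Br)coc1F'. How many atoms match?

0

The query [CX2] means: C with X2: aliphatic carbon with exactly 2 total connections.
Check the 9 heavy atoms by environment: 1× o (aromatic, X2) → no; 4× c (aromatic, X3) → no; 1× Br (X1) → no; 1× F (X1) → no; 1× N (X3) → no; 1× C (X4) → no.
No environment satisfies the query, so 0 matching atoms.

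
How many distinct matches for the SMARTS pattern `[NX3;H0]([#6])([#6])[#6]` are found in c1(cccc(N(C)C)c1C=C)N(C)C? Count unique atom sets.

2

[NX3;H0]([#6])([#6])[#6] is the SMARTS for a tertiary amine: a trivalent nitrogen with no H, bonded to three carbons.
The molecule carries 2 separate instances of a dimethylamino group (-N(CH3)2) meeting every constraint; each maps to a distinct set of atoms, giving 2 matches.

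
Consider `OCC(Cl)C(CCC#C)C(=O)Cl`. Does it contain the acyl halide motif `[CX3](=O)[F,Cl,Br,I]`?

Yes

The pattern [CX3](=O)[F,Cl,Br,I] describes a carbonyl carbon bonded to a halogen — an acyl halide.
The molecule carries an acyl chloride (-C(=O)Cl), whose atoms satisfy every constraint of the query, so the pattern matches.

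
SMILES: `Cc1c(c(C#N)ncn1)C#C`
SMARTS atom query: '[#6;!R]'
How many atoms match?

4

Check the 11 heavy atoms by environment: 2× n (aromatic, in 6-ring) → no; 4× c (aromatic, in 6-ring) → no; 4× C (acyclic) → match; 1× N (acyclic) → no.
That gives 4 matching atoms.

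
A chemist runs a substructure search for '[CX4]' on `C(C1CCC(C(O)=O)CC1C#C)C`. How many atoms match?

The query [CX4] means: C with X4: aliphatic carbon with exactly 4 total connections (bonds + H).
Check the 13 heavy atoms by environment: 8× C (X4) → match; 1× C (X3) → no; 1× O (X1) → no; 1× O (X2) → no; 2× C (X2) → no.
That gives 8 matching atoms.

8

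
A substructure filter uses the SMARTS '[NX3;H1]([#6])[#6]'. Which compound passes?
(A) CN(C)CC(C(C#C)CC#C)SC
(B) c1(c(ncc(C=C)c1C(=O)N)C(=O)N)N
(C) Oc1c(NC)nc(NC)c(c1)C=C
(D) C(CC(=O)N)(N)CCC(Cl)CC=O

[NX3;H1]([#6])[#6] describes a trivalent nitrogen with one H, bonded to two carbons (a secondary amine).
(A) has a dimethylamino group (-N(CH3)2) but the nitrogen has H0, not H1.
(B) has a primary amide (-C(=O)NH2) but the -C(=O)NH2 nitrogen has H2, not H1.
(C) contains an N-methylamino group (-NHCH3), which satisfies every atom and bond constraint.
(D) has a primary amide (-C(=O)NH2) but the -C(=O)NH2 nitrogen has H2, not H1.
So the answer is (C).

C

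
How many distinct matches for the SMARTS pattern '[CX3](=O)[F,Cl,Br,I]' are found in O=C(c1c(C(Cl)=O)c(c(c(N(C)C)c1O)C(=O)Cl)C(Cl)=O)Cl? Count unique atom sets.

4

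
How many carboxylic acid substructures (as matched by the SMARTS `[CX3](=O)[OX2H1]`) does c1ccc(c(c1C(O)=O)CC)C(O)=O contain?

2

[CX3](=O)[OX2H1] is the SMARTS for a carboxylic acid: an sp2 carbon double-bonded to O and single-bonded to an -OH oxygen.
The molecule carries 2 separate instances of a carboxylic acid group (-C(=O)OH) meeting every constraint; each maps to a distinct set of atoms, giving 2 matches.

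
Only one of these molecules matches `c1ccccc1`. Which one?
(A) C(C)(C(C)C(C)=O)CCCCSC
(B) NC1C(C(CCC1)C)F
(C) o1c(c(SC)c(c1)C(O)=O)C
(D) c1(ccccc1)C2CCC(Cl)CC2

c1ccccc1 describes six aromatic carbons in a ring (a benzene ring).
(A) has a methyl group (-CH3) but no six-membered all-carbon aromatic ring is present.
(B) has a methyl group (-CH3) but no six-membered all-carbon aromatic ring is present.
(C) has a methyl group (-CH3) but no six-membered all-carbon aromatic ring is present.
(D) contains a phenyl ring, which satisfies every atom and bond constraint.
So the answer is (D).

D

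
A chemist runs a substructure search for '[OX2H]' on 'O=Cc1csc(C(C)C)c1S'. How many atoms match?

0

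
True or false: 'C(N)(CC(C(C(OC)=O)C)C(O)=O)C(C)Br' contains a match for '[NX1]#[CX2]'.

The pattern [NX1]#[CX2] describes a nitrogen triple-bonded to a two-connected carbon — a nitrile.
The closest candidate here is a primary amino group (-NH2), but the nitrogen is NX3 (three connections), not NX1 triple-bonded. No other fragment satisfies the full query, so there is no match.

False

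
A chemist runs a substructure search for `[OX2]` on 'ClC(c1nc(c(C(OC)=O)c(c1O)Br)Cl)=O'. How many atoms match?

2

Check the 16 heavy atoms by environment: 1× n (aromatic, X2) → no; 5× c (aromatic, X3) → no; 2× C (X3) → no; 2× O (X1) → no; 2× Cl (X1) → no; 2× O (X2) → match; 1× C (X4) → no; 1× Br (X1) → no.
That gives 2 matching atoms.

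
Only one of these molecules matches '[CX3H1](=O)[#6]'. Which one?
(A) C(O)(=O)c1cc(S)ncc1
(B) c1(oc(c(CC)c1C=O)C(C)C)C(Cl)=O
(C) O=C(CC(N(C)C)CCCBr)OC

B

[CX3H1](=O)[#6] describes an sp2 carbon with one H, double-bonded to O and single-bonded to carbon (an aldehyde).
(A) has a carboxylic acid group (-C(=O)OH) but the carbonyl carbon has H0 and is bonded to O, not H1.
(B) contains an aldehyde (-CHO), which satisfies every atom and bond constraint.
(C) has a methyl-ester group (-C(=O)OCH3) but the carbonyl carbon has H0, not H1.
So the answer is (B).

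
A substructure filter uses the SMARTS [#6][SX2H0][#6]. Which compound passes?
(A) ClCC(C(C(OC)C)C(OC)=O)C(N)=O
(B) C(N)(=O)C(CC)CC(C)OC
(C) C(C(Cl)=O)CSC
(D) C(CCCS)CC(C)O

C

[#6][SX2H0][#6] describes an aliphatic sulfur bridging two carbons with no H on the sulfur (a thioether).
(A) has a methoxy ether (-OCH3) but the bridging atom is O, not S.
(B) has a methoxy ether (-OCH3) but the bridging atom is O, not S.
(C) contains a methylthio ether (-SCH3), which satisfies every atom and bond constraint.
(D) has a thiol (-SH) but the sulfur has H1, not H0 bridging two carbons.
So the answer is (C).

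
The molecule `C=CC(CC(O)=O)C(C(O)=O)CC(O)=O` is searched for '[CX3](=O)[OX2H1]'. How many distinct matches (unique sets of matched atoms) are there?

3

[CX3](=O)[OX2H1] is the SMARTS for a carboxylic acid: an sp2 carbon double-bonded to O and single-bonded to an -OH oxygen.
The molecule carries 3 separate instances of a carboxylic acid group (-C(=O)OH) meeting every constraint; each maps to a distinct set of atoms, giving 3 matches.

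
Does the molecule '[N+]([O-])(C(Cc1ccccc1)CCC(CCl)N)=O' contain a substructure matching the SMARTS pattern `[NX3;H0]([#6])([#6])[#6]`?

No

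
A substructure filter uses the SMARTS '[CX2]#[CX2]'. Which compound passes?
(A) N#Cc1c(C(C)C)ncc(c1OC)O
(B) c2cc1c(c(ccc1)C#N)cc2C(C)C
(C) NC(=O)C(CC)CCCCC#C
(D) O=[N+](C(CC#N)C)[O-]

C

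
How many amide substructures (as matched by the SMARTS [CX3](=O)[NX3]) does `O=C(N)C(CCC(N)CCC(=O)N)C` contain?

2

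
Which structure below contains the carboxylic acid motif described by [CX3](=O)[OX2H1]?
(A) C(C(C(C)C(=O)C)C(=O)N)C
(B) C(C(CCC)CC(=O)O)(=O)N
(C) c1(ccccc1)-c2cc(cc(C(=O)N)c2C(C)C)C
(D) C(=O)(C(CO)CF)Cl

B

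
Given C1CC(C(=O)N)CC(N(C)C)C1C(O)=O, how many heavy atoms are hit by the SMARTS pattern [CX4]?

The query [CX4] means: C with X4: aliphatic carbon with exactly 4 total connections (bonds + H).
Check the 15 heavy atoms by environment: 8× C (X4) → match; 2× C (X3) → no; 2× O (X1) → no; 2× N (X3) → no; 1× O (X2) → no.
That gives 8 matching atoms.

8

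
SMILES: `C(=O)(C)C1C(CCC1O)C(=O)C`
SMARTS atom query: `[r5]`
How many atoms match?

5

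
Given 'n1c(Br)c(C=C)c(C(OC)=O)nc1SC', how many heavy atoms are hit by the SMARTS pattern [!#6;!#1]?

The query [!#6;!#1] means: not carbon and not hydrogen — any heteroatom.
Check the 15 heavy atoms by environment: 2× n (aromatic) → match; 4× c (aromatic) → no; 5× C → no; 1× S → match; 2× O → match; 1× Br → match.
Summing the matching environments: 2 + 1 + 2 + 1 = 6 matching atoms.

6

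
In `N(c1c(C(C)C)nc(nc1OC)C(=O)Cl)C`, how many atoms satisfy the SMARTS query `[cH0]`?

4

Check the 16 heavy atoms by environment: 2× n (aromatic, H0) → no; 4× c (aromatic, H0) → match; 1× C (H1) → no; 4× C (H3) → no; 1× N (H1) → no; 2× O (H0) → no; 1× C (H0) → no; 1× Cl (H0) → no.
That gives 4 matching atoms.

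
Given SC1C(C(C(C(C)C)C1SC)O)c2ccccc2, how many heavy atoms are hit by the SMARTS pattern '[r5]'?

5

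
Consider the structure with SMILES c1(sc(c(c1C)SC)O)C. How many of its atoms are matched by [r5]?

5

The query [r5] means: r5 matches atoms in a five-membered ring.
Check the 10 heavy atoms by environment: 1× s (aromatic, in 5-ring) → match; 4× c (aromatic, in 5-ring) → match; 1× O (acyclic) → no; 3× C (acyclic) → no; 1× S (acyclic) → no.
Summing the matching environments: 1 + 4 = 5 matching atoms.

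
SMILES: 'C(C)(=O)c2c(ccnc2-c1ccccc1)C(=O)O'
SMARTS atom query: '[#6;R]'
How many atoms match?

11

The query [#6;R] means: carbon that is part of a ring.
Check the 18 heavy atoms by environment: 1× n (aromatic, in 6-ring) → no; 11× c (aromatic, in 6-ring) → match; 3× C (acyclic) → no; 3× O (acyclic) → no.
That gives 11 matching atoms.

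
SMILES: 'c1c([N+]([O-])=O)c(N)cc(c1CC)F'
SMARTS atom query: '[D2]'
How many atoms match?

3

The query [D2] means: atom with exactly two heavy-atom neighbours.
Check the 13 heavy atoms by environment: 4× c (aromatic, D3) → no; 2× c (aromatic, D2) → match; 1× N (D1) → no; 1× N (charge +1, D3) → no; 1× O (charge -1, D1) → no; 1× O (D1) → no; 1× C (D2) → match; 1× C (D1) → no; 1× F (D1) → no.
Summing the matching environments: 2 + 1 = 3 matching atoms.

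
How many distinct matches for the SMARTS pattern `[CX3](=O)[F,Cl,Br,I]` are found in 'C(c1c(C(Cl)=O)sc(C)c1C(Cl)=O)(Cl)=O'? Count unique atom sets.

[CX3](=O)[F,Cl,Br,I] is the SMARTS for an acyl halide: a carbonyl carbon bonded to a halogen.
The molecule carries 3 separate instances of an acyl chloride (-C(=O)Cl) meeting every constraint; each maps to a distinct set of atoms, giving 3 matches.

3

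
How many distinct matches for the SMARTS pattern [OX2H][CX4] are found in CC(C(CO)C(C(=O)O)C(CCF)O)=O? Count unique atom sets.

2

[OX2H][CX4] is the SMARTS for an aliphatic alcohol: a hydroxyl oxygen bound to an sp3 (X4) carbon.
The molecule carries 2 separate instances of a hydroxyl group (-OH) meeting every constraint; each maps to a distinct set of atoms, giving 2 matches.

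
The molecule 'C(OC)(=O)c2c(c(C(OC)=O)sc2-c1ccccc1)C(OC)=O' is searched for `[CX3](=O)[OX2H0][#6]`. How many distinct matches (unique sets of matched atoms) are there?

3

[CX3](=O)[OX2H0][#6] is the SMARTS for an ester: a carbonyl carbon bonded to an oxygen that is itself bonded to carbon (no H on that O).
The molecule carries 3 separate instances of a methyl-ester group (-C(=O)OCH3) meeting every constraint; each maps to a distinct set of atoms, giving 3 matches.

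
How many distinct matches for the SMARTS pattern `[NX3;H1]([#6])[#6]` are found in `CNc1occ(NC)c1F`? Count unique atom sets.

2

[NX3;H1]([#6])[#6] is the SMARTS for a secondary amine: a trivalent nitrogen with one H, bonded to two carbons.
The molecule carries 2 separate instances of an N-methylamino group (-NHCH3) meeting every constraint; each maps to a distinct set of atoms, giving 2 matches.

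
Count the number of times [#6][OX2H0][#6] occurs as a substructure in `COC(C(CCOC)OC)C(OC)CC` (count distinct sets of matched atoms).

4

[#6][OX2H0][#6] is the SMARTS for an ether: an aliphatic oxygen bridging two carbons with no H on the oxygen.
The molecule carries 4 separate instances of a methoxy ether (-OCH3) meeting every constraint; each maps to a distinct set of atoms, giving 4 matches.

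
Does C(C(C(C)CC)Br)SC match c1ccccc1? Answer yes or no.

No

The pattern c1ccccc1 describes six aromatic carbons in a ring — a benzene ring.
The closest candidate here is a methyl group (-CH3), but no six-membered all-carbon aromatic ring is present. No other fragment satisfies the full query, so there is no match.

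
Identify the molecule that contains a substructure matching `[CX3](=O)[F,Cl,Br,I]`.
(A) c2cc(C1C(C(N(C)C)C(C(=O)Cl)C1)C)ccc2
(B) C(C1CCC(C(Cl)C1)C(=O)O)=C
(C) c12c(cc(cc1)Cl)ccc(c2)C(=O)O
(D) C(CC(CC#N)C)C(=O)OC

[CX3](=O)[F,Cl,Br,I] describes a carbonyl carbon bonded to a halogen (an acyl halide).
(A) contains an acyl chloride (-C(=O)Cl), which satisfies every atom and bond constraint.
(B) has a carboxylic acid group (-C(=O)OH) but the carbonyl is bonded to -OH, not to a halogen.
(C) has a chloro substituent but the Cl is not on a carbonyl carbon.
(D) has a methyl-ester group (-C(=O)OCH3) but the carbonyl is bonded to -O-C, not to a halogen.
So the answer is (A).

A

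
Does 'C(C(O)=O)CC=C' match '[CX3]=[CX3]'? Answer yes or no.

The pattern [CX3]=[CX3] describes a non-aromatic C=C double bond between two sp2 carbons — an alkene.
The molecule carries a vinyl group (-CH=CH2), whose atoms satisfy every constraint of the query, so the pattern matches.

Yes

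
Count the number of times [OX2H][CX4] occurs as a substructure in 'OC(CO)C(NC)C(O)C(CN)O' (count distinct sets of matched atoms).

4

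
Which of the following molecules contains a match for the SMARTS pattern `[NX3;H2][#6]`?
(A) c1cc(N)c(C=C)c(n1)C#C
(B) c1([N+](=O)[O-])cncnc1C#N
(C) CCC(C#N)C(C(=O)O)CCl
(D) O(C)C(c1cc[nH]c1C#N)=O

A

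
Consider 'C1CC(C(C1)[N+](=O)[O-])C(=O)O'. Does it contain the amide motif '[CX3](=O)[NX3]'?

No

The pattern [CX3](=O)[NX3] describes a carbonyl carbon bonded to a trivalent nitrogen — an amide.
The closest candidate here is a carboxylic acid group (-C(=O)OH), but the carbonyl is bonded to O, not to an NX3 nitrogen. No other fragment satisfies the full query, so there is no match.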